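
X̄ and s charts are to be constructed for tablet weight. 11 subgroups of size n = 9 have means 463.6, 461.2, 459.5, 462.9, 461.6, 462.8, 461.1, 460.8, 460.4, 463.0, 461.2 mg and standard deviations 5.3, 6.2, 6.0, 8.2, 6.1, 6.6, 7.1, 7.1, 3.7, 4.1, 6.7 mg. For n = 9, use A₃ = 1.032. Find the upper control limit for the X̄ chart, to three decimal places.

X̄̄ = (463.6 + 461.2 + 459.5 + 462.9 + 461.6 + 462.8 + 461.1 + 460.8 + 460.4 + 463.0 + 461.2) / 11 = 461.6455
s̄ = (5.3 + 6.2 + 6.0 + 8.2 + 6.1 + 6.6 + 7.1 + 7.1 + 3.7 + 4.1 + 6.7) / 11 = 6.1000
UCL = X̄̄ + A₃·s̄ = 461.6455 + 1.032 × 6.1000 = 467.9407

467.941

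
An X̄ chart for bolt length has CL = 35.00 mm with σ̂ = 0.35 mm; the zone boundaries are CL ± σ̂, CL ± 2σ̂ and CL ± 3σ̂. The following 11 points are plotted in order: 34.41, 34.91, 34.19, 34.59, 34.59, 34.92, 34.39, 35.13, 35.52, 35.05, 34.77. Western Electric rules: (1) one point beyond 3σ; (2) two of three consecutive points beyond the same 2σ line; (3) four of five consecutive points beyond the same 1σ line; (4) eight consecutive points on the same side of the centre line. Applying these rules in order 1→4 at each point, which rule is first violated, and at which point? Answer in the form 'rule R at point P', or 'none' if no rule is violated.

rule 3 at point 5

Zone of each point (C = within 1σ̂, B = 1σ̂–2σ̂, A = 2σ̂–3σ̂, * = beyond 3σ̂; sign = side of CL): 1:-B, 2:-C, 3:-A, 4:-B, 5:-B, 6:-C, 7:-B, 8:+C, 9:+B, 10:+C, 11:-C
Rule 3 (four of five consecutive points beyond the same 1σ limit) is satisfied at point 5.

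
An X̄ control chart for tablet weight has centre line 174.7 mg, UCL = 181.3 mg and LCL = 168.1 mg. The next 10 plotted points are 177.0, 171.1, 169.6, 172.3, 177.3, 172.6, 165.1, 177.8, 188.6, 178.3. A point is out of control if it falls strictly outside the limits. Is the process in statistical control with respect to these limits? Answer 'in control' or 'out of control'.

Compare each point to [168.1, 181.3]: sample 7 = 165.1 < LCL; sample 9 = 188.6 > UCL.

out of control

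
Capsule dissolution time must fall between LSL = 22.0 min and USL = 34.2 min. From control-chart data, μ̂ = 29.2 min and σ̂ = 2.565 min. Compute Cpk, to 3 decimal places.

Cpu = (USL − μ̂) / (3σ̂) = (34.2 − 29.2) / (3 × 2.565) = 0.6498; Cpl = (μ̂ − LSL) / (3σ̂) = (29.2 − 22.0) / (3 × 2.565) = 0.9357; Cpk = min(Cpu, Cpl) = 0.6498

0.650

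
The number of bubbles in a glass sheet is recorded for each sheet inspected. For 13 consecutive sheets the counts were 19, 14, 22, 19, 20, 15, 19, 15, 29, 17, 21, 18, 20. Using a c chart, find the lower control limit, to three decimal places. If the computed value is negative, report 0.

5.974

c̄ = (19 + 14 + 22 + 19 + 20 + 15 + 19 + 15 + 29 + 17 + 21 + 18 + 20) / 13 = 248 / 13 = 19.0769
LCL = c̄ − 3√c̄ = 19.0769 − 3 × 4.3677 = 5.9738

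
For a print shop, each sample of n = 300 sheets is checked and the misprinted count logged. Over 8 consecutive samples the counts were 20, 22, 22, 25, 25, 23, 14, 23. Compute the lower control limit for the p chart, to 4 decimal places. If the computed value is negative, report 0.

p̄ = Σdᵢ / (k·n) = 174 / (8 × 300) = 0.07250
LCL = p̄ − 3·√(p̄(1−p̄)/n) = 0.07250 − 3 × 0.01497 = 0.02759

0.0276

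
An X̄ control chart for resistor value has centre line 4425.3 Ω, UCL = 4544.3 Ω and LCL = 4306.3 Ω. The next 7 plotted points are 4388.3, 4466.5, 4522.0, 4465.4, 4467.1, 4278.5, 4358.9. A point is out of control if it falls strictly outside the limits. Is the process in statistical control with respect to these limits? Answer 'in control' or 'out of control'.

out of control

Compare each point to [4306.3, 4544.3]: sample 6 = 4278.5 < LCL.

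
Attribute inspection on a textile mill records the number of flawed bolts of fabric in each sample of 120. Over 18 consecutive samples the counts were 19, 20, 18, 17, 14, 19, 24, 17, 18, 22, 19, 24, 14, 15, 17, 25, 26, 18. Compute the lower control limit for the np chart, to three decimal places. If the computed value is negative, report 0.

p̄ = Σdᵢ / (k·n) = 346 / (18 × 120) = 0.16019
LCL = np̄ − 3·√(np̄(1−p̄)) = 19.2222 − 3 × 4.0178 = 7.1687

7.169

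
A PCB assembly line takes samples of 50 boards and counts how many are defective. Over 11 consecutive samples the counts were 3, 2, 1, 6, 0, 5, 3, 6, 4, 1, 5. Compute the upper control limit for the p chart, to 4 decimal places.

0.1704

p̄ = Σdᵢ / (k·n) = 36 / (11 × 50) = 0.06545
UCL = p̄ + 3·√(p̄(1−p̄)/n) = 0.06545 + 3 × √(0.06545×0.93455/50) = 0.06545 + 3 × 0.03498 = 0.17039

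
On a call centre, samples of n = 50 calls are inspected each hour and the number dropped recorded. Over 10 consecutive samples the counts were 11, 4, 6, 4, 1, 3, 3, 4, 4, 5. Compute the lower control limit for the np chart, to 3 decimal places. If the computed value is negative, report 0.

p̄ = Σdᵢ / (k·n) = 45 / (10 × 50) = 0.09000
LCL = np̄ − 3·√(np̄(1−p̄)) = 4.5000 − 3 × 2.0236 = -1.5708 → 0 (negative, so LCL = 0)

0.000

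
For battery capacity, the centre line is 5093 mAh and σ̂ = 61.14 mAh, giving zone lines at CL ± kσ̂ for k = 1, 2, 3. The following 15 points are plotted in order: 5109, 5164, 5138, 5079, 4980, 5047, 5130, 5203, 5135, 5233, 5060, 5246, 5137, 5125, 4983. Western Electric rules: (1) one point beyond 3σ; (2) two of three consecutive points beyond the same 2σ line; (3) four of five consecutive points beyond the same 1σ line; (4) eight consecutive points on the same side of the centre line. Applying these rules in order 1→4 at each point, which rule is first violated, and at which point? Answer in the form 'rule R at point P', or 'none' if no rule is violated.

Zone of each point (C = within 1σ̂, B = 1σ̂–2σ̂, A = 2σ̂–3σ̂, * = beyond 3σ̂; sign = side of CL): 1:+C, 2:+B, 3:+C, 4:-C, 5:-B, 6:-C, 7:+C, 8:+B, 9:+C, 10:+A, 11:-C, 12:+A, 13:+C, 14:+C, 15:-B
Rule 2 (two of three consecutive points beyond the same 2σ limit) is satisfied at point 12.

rule 2 at point 12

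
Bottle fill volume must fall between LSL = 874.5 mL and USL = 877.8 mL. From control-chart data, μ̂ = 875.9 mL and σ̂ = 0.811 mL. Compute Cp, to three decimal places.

0.678

Cp = (USL − LSL) / (6σ̂) = (877.8 − 874.5) / (6 × 0.811) = 3.3000 / 4.8660 = 0.6782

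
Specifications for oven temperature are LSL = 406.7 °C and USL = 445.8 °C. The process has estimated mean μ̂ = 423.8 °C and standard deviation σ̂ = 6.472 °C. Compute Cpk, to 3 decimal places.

Cpu = (USL − μ̂) / (3σ̂) = (445.8 − 423.8) / (3 × 6.472) = 1.1331; Cpl = (μ̂ − LSL) / (3σ̂) = (423.8 − 406.7) / (3 × 6.472) = 0.8807; Cpk = min(Cpu, Cpl) = 0.8807

0.881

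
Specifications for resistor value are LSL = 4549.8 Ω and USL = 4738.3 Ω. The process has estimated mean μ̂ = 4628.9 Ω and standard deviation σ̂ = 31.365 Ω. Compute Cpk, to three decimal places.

Cpu = (USL − μ̂) / (3σ̂) = (4738.3 − 4628.9) / (3 × 31.365) = 1.1627; Cpl = (μ̂ − LSL) / (3σ̂) = (4628.9 − 4549.8) / (3 × 31.365) = 0.8406; Cpk = min(Cpu, Cpl) = 0.8406

0.841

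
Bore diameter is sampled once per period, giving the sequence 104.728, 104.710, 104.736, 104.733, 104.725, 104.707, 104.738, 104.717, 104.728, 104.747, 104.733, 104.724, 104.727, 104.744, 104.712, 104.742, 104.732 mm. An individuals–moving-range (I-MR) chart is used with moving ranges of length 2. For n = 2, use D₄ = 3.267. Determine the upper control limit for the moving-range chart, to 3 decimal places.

Moving ranges: 0.018, 0.026, 0.003, 0.008, 0.018, 0.031, 0.021, 0.011, 0.019, 0.014, 0.009, 0.003, 0.017, 0.032, 0.030, 0.010; M̄R̄ = 0.2700 / 16 = 0.0169
UCL_MR = D₄·M̄R̄ = 3.267 × 0.0169 = 0.0551

0.055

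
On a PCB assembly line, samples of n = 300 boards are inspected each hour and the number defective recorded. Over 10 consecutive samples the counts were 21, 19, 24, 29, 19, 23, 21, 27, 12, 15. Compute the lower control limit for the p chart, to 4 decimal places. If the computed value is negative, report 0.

0.0258

p̄ = Σdᵢ / (k·n) = 210 / (10 × 300) = 0.07000
LCL = p̄ − 3·√(p̄(1−p̄)/n) = 0.07000 − 3 × 0.01473 = 0.02581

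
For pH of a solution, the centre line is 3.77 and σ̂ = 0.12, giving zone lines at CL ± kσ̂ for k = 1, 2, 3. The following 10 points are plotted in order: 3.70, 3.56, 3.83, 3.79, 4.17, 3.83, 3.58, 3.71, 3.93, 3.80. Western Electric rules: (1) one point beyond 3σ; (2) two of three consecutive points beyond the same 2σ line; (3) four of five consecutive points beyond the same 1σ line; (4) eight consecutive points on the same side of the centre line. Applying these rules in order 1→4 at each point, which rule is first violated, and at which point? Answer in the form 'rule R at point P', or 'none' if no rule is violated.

Zone of each point (C = within 1σ̂, B = 1σ̂–2σ̂, A = 2σ̂–3σ̂, * = beyond 3σ̂; sign = side of CL): 1:-C, 2:-B, 3:+C, 4:+C, 5:+*, 6:+C, 7:-B, 8:-C, 9:+B, 10:+C
Rule 1 (one point beyond the 3σ limits) is satisfied at point 5.

rule 1 at point 5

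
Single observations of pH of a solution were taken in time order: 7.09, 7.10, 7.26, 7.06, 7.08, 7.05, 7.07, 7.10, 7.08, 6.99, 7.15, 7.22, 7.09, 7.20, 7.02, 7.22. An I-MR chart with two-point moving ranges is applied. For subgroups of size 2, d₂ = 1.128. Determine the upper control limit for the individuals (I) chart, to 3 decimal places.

X̄ = (7.09 + 7.10 + 7.26 + 7.06 + 7.08 + 7.05 + 7.07 + 7.10 + 7.08 + 6.99 + 7.15 + 7.22 + 7.09 + 7.20 + 7.02 + 7.22) / 16 = 7.1113
Moving ranges: 0.01, 0.16, 0.20, 0.02, 0.03, 0.02, 0.03, 0.02, 0.09, 0.16, 0.07, 0.13, 0.11, 0.18, 0.20; M̄R̄ = 1.4300 / 15 = 0.0953
UCL = X̄ + 3·M̄R̄/d₂ = 7.1113 + 3 × 0.0953 / 1.128 = 7.3648

7.365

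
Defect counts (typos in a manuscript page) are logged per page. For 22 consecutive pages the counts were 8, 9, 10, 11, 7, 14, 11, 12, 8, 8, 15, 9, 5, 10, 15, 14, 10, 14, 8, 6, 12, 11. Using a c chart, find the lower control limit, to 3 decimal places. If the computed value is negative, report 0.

0.682

c̄ = (8 + 9 + 10 + 11 + 7 + 14 + 11 + 12 + 8 + 8 + 15 + 9 + 5 + 10 + 15 + 14 + 10 + 14 + 8 + 6 + 12 + 11) / 22 = 227 / 22 = 10.3182
LCL = c̄ − 3√c̄ = 10.3182 − 3 × 3.2122 = 0.6816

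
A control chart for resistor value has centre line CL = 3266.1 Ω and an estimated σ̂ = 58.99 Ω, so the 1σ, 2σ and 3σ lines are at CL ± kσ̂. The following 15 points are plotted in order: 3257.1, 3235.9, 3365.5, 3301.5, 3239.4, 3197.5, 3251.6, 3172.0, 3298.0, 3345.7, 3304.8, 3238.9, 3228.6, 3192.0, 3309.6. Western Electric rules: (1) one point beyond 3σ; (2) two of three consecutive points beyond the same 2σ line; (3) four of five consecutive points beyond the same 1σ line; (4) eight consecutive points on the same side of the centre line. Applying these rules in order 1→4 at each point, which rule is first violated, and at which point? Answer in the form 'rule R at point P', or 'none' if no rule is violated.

none

Zone of each point (C = within 1σ̂, B = 1σ̂–2σ̂, A = 2σ̂–3σ̂, * = beyond 3σ̂; sign = side of CL): 1:-C, 2:-C, 3:+B, 4:+C, 5:-C, 6:-B, 7:-C, 8:-B, 9:+C, 10:+B, 11:+C, 12:-C, 13:-C, 14:-B, 15:+C
No rule fires across all 15 points.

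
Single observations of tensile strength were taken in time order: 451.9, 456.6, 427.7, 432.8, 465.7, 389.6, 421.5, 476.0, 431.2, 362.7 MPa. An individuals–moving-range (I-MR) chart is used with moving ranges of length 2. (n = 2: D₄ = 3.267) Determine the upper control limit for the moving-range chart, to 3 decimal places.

126.106

Moving ranges: 4.7, 28.9, 5.1, 32.9, 76.1, 31.9, 54.5, 44.8, 68.5; M̄R̄ = 347.4000 / 9 = 38.6000
UCL_MR = D₄·M̄R̄ = 3.267 × 38.6000 = 126.1062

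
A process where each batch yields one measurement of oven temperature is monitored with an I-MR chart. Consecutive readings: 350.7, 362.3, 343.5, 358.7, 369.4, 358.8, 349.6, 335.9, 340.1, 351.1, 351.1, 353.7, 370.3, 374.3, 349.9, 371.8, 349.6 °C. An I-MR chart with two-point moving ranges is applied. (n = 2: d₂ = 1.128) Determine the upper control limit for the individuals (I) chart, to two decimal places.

X̄ = (350.7 + 362.3 + 343.5 + 358.7 + 369.4 + 358.8 + 349.6 + 335.9 + 340.1 + 351.1 + 351.1 + 353.7 + 370.3 + 374.3 + 349.9 + 371.8 + 349.6) / 17 = 355.3412
Moving ranges: 11.6, 18.8, 15.2, 10.7, 10.6, 9.2, 13.7, 4.2, 11.0, 0.0, 2.6, 16.6, 4.0, 24.4, 21.9, 22.2; M̄R̄ = 196.7000 / 16 = 12.2937
UCL = X̄ + 3·M̄R̄/d₂ = 355.3412 + 3 × 12.2937 / 1.128 = 388.0373

388.04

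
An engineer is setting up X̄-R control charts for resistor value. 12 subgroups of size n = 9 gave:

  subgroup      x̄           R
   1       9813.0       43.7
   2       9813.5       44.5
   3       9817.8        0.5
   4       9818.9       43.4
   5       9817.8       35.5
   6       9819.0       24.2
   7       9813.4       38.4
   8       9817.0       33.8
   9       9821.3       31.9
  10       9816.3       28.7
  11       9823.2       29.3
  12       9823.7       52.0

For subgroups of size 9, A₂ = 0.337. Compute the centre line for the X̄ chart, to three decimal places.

9817.908

X̄̄ = (9813.0 + 9813.5 + 9817.8 + 9818.9 + 9817.8 + 9819.0 + 9813.4 + 9817.0 + 9821.3 + 9816.3 + 9823.2 + 9823.7) / 12 = 117814.9000 / 12 = 9817.9083
CL = X̄̄ = 9817.9083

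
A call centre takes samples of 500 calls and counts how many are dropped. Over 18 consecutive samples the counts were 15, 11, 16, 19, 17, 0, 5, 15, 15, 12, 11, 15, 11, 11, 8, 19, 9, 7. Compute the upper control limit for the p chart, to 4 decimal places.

0.0445

p̄ = Σdᵢ / (k·n) = 216 / (18 × 500) = 0.02400
UCL = p̄ + 3·√(p̄(1−p̄)/n) = 0.02400 + 3 × √(0.02400×0.97600/500) = 0.02400 + 3 × 0.00684 = 0.04453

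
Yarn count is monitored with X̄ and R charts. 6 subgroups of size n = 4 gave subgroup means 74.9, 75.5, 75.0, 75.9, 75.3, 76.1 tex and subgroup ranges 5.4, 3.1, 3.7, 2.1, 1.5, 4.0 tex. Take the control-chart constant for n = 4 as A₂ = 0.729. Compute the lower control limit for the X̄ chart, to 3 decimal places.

73.044

X̄̄ = (74.9 + 75.5 + 75.0 + 75.9 + 75.3 + 76.1) / 6 = 452.7000 / 6 = 75.4500
R̄ = (5.4 + 3.1 + 3.7 + 2.1 + 1.5 + 4.0) / 6 = 19.8000 / 6 = 3.3000
LCL = X̄̄ − A₂·R̄ = 75.4500 − 0.729 × 3.3000 = 73.0443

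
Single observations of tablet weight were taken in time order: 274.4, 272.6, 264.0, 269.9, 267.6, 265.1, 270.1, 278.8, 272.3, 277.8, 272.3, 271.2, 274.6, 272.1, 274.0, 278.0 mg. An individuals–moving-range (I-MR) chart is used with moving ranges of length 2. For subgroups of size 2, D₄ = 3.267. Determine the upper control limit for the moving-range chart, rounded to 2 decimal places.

14.20

Moving ranges: 1.8, 8.6, 5.9, 2.3, 2.5, 5.0, 8.7, 6.5, 5.5, 5.5, 1.1, 3.4, 2.5, 1.9, 4.0; M̄R̄ = 65.2000 / 15 = 4.3467
UCL_MR = D₄·M̄R̄ = 3.267 × 4.3467 = 14.2006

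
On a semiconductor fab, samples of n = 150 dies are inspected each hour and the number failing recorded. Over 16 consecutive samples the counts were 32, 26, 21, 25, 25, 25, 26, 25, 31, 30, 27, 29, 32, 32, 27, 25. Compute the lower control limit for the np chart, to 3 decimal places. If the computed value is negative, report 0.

p̄ = Σdᵢ / (k·n) = 438 / (16 × 150) = 0.18250
LCL = np̄ − 3·√(np̄(1−p̄)) = 27.3750 − 3 × 4.7307 = 13.1830

13.183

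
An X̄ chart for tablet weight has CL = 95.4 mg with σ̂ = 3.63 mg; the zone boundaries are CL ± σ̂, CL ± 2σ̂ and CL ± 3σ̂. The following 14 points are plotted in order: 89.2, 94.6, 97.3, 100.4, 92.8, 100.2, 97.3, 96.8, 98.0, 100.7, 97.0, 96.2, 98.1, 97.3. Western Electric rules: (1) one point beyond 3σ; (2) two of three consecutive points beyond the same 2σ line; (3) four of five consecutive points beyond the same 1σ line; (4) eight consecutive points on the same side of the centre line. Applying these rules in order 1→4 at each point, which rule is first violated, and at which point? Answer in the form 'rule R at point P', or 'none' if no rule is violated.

rule 4 at point 13

Zone of each point (C = within 1σ̂, B = 1σ̂–2σ̂, A = 2σ̂–3σ̂, * = beyond 3σ̂; sign = side of CL): 1:-B, 2:-C, 3:+C, 4:+B, 5:-C, 6:+B, 7:+C, 8:+C, 9:+C, 10:+B, 11:+C, 12:+C, 13:+C, 14:+C
Rule 4 (eight consecutive points on the same side of the centre line) is satisfied at point 13.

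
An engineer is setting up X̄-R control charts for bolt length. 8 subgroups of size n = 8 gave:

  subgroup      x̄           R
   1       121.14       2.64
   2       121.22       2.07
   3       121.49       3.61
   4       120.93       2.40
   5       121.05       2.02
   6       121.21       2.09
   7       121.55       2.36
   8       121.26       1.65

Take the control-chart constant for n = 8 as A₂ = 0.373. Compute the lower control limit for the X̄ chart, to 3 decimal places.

X̄̄ = (121.14 + 121.22 + 121.49 + 120.93 + 121.05 + 121.21 + 121.55 + 121.26) / 8 = 969.8500 / 8 = 121.2313
R̄ = (2.64 + 2.07 + 3.61 + 2.40 + 2.02 + 2.09 + 2.36 + 1.65) / 8 = 18.8400 / 8 = 2.3550
LCL = X̄̄ − A₂·R̄ = 121.2313 − 0.373 × 2.3550 = 120.3528

120.353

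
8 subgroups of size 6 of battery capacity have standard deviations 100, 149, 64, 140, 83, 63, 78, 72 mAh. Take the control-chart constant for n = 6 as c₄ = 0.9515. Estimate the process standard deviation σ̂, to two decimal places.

98.40

s̄ = (100 + 149 + 64 + 140 + 83 + 63 + 78 + 72) / 8 = 93.6250
σ̂ = s̄ / c₄ = 93.6250 / 0.9515 = 98.3973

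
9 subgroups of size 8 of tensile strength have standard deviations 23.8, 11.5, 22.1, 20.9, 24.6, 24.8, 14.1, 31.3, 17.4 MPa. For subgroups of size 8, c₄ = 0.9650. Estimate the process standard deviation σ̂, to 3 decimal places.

21.934

s̄ = (23.8 + 11.5 + 22.1 + 20.9 + 24.6 + 24.8 + 14.1 + 31.3 + 17.4) / 9 = 21.1667
σ̂ = s̄ / c₄ = 21.1667 / 0.9650 = 21.9344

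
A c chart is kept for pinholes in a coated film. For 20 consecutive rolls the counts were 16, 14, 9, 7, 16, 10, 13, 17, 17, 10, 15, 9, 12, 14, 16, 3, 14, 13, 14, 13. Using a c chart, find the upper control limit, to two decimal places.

c̄ = (16 + 14 + 9 + 7 + 16 + 10 + 13 + 17 + 17 + 10 + 15 + 9 + 12 + 14 + 16 + 3 + 14 + 13 + 14 + 13) / 20 = 252 / 20 = 12.6000
UCL = c̄ + 3√c̄ = 12.6000 + 3 × √12.6000 = 12.6000 + 3 × 3.5496 = 23.2489

23.25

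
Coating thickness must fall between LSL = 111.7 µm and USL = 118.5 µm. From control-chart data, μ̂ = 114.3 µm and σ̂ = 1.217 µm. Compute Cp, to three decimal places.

0.931

Cp = (USL − LSL) / (6σ̂) = (118.5 − 111.7) / (6 × 1.217) = 6.8000 / 7.3020 = 0.9313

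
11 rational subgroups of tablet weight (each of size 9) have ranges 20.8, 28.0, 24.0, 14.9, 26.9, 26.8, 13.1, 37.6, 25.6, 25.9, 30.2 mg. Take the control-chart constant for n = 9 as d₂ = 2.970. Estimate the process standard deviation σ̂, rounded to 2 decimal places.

8.38

R̄ = (20.8 + 28.0 + 24.0 + 14.9 + 26.9 + 26.8 + 13.1 + 37.6 + 25.6 + 25.9 + 30.2) / 11 = 24.8909
σ̂ = R̄ / d₂ = 24.8909 / 2.970 = 8.3808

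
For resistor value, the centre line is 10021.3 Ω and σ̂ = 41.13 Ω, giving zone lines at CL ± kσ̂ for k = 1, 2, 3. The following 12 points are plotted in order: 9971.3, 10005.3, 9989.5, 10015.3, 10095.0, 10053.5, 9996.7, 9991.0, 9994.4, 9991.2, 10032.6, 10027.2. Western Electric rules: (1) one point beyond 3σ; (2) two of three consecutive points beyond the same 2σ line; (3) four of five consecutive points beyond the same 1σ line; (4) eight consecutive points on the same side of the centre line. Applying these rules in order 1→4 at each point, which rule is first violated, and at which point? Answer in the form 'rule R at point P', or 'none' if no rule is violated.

none

Zone of each point (C = within 1σ̂, B = 1σ̂–2σ̂, A = 2σ̂–3σ̂, * = beyond 3σ̂; sign = side of CL): 1:-B, 2:-C, 3:-C, 4:-C, 5:+B, 6:+C, 7:-C, 8:-C, 9:-C, 10:-C, 11:+C, 12:+C
No rule fires across all 12 points.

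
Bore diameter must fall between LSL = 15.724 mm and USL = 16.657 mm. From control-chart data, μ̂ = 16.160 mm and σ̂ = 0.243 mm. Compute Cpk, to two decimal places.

Cpu = (USL − μ̂) / (3σ̂) = (16.657 − 16.160) / (3 × 0.243) = 0.6818; Cpl = (μ̂ − LSL) / (3σ̂) = (16.160 − 15.724) / (3 × 0.243) = 0.5981; Cpk = min(Cpu, Cpl) = 0.5981

0.60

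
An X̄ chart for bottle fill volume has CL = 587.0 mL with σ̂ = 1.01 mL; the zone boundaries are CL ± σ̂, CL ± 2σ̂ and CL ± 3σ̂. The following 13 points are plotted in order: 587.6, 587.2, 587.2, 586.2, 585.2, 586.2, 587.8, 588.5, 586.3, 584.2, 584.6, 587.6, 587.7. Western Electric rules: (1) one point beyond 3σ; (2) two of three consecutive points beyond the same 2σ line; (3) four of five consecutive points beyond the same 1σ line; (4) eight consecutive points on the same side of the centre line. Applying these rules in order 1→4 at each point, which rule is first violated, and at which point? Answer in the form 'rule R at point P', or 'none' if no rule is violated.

rule 2 at point 11

Zone of each point (C = within 1σ̂, B = 1σ̂–2σ̂, A = 2σ̂–3σ̂, * = beyond 3σ̂; sign = side of CL): 1:+C, 2:+C, 3:+C, 4:-C, 5:-B, 6:-C, 7:+C, 8:+B, 9:-C, 10:-A, 11:-A, 12:+C, 13:+C
Rule 2 (two of three consecutive points beyond the same 2σ limit) is satisfied at point 11.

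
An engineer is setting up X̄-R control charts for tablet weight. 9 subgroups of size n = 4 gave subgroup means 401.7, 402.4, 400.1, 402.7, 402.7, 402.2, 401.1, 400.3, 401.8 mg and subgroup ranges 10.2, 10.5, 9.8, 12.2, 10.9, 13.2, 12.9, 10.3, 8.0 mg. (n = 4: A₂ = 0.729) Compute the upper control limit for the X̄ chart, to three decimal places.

409.605

X̄̄ = (401.7 + 402.4 + 400.1 + 402.7 + 402.7 + 402.2 + 401.1 + 400.3 + 401.8) / 9 = 3615.0000 / 9 = 401.6667
R̄ = (10.2 + 10.5 + 9.8 + 12.2 + 10.9 + 13.2 + 12.9 + 10.3 + 8.0) / 9 = 98.0000 / 9 = 10.8889
UCL = X̄̄ + A₂·R̄ = 401.6667 + 0.729 × 10.8889 = 409.6047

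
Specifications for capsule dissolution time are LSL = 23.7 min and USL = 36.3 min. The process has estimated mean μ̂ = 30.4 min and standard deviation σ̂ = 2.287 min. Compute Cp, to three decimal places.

0.918

Cp = (USL − LSL) / (6σ̂) = (36.3 − 23.7) / (6 × 2.287) = 12.6000 / 13.7220 = 0.9182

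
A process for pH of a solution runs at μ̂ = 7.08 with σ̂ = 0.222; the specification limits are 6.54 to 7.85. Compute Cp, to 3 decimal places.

Cp = (USL − LSL) / (6σ̂) = (7.85 − 6.54) / (6 × 0.222) = 1.3100 / 1.3320 = 0.9835

0.983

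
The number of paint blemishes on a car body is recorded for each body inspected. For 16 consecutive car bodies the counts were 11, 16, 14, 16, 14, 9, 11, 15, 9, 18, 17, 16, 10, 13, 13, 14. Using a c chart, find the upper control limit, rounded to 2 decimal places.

24.52

c̄ = (11 + 16 + 14 + 16 + 14 + 9 + 11 + 15 + 9 + 18 + 17 + 16 + 10 + 13 + 13 + 14) / 16 = 216 / 16 = 13.5000
UCL = c̄ + 3√c̄ = 13.5000 + 3 × √13.5000 = 13.5000 + 3 × 3.6742 = 24.5227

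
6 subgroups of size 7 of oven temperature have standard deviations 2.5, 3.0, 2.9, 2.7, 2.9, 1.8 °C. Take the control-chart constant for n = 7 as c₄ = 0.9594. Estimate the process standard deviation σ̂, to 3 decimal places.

s̄ = (2.5 + 3.0 + 2.9 + 2.7 + 2.9 + 1.8) / 6 = 2.6333
σ̂ = s̄ / c₄ = 2.6333 / 0.9594 = 2.7448

2.745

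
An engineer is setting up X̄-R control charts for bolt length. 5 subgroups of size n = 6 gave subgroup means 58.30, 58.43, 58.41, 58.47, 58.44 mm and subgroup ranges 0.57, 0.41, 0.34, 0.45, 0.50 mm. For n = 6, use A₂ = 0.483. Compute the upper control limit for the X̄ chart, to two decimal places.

X̄̄ = (58.30 + 58.43 + 58.41 + 58.47 + 58.44) / 5 = 292.0500 / 5 = 58.4100
R̄ = (0.57 + 0.41 + 0.34 + 0.45 + 0.50) / 5 = 2.2700 / 5 = 0.4540
UCL = X̄̄ + A₂·R̄ = 58.4100 + 0.483 × 0.4540 = 58.6293

58.63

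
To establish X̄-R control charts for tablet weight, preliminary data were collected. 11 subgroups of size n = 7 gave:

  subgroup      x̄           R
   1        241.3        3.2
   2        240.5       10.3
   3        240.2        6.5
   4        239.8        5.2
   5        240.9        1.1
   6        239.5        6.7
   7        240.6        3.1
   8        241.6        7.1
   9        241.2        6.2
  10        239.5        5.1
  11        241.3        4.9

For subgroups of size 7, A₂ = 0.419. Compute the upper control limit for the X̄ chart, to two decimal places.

242.84

X̄̄ = (241.3 + 240.5 + 240.2 + 239.8 + 240.9 + 239.5 + 240.6 + 241.6 + 241.2 + 239.5 + 241.3) / 11 = 2646.4000 / 11 = 240.5818
R̄ = (3.2 + 10.3 + 6.5 + 5.2 + 1.1 + 6.7 + 3.1 + 7.1 + 6.2 + 5.1 + 4.9) / 11 = 59.4000 / 11 = 5.4000
UCL = X̄̄ + A₂·R̄ = 240.5818 + 0.419 × 5.4000 = 242.8444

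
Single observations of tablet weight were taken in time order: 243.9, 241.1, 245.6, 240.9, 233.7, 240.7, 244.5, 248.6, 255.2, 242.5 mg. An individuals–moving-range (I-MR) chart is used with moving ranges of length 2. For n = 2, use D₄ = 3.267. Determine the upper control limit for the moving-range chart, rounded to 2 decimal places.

Moving ranges: 2.8, 4.5, 4.7, 7.2, 7.0, 3.8, 4.1, 6.6, 12.7; M̄R̄ = 53.4000 / 9 = 5.9333
UCL_MR = D₄·M̄R̄ = 3.267 × 5.9333 = 19.3842

19.38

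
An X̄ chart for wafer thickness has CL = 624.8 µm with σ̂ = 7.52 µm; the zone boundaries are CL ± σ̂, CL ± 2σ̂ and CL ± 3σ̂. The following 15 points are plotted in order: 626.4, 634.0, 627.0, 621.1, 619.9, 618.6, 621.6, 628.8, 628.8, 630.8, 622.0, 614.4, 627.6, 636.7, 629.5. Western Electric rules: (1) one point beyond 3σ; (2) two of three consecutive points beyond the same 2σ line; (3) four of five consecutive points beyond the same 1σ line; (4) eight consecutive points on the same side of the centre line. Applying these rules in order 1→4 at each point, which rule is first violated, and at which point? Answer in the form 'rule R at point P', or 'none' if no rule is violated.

none

Zone of each point (C = within 1σ̂, B = 1σ̂–2σ̂, A = 2σ̂–3σ̂, * = beyond 3σ̂; sign = side of CL): 1:+C, 2:+B, 3:+C, 4:-C, 5:-C, 6:-C, 7:-C, 8:+C, 9:+C, 10:+C, 11:-C, 12:-B, 13:+C, 14:+B, 15:+C
No rule fires across all 15 points.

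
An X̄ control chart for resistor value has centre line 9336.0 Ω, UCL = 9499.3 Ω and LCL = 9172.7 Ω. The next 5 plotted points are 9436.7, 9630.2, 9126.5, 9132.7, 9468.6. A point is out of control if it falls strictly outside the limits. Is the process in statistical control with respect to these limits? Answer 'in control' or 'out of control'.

out of control

Compare each point to [9172.7, 9499.3]: sample 2 = 9630.2 > UCL; sample 3 = 9126.5 < LCL; sample 4 = 9132.7 < LCL.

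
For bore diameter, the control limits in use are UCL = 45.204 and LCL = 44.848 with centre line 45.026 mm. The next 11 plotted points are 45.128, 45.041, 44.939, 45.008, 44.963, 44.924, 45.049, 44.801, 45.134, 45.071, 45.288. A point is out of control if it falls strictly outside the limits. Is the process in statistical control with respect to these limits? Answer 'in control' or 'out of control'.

Compare each point to [44.848, 45.204]: sample 8 = 44.801 < LCL; sample 11 = 45.288 > UCL.

out of control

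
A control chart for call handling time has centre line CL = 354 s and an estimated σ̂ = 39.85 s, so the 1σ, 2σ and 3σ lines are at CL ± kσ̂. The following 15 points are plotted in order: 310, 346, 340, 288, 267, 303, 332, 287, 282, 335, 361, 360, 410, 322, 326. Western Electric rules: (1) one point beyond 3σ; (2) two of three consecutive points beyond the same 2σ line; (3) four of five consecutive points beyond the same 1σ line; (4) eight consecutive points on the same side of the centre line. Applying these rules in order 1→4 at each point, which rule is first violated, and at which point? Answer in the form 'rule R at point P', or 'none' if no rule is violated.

rule 3 at point 8

Zone of each point (C = within 1σ̂, B = 1σ̂–2σ̂, A = 2σ̂–3σ̂, * = beyond 3σ̂; sign = side of CL): 1:-B, 2:-C, 3:-C, 4:-B, 5:-A, 6:-B, 7:-C, 8:-B, 9:-B, 10:-C, 11:+C, 12:+C, 13:+B, 14:-C, 15:-C
Rule 3 (four of five consecutive points beyond the same 1σ limit) is satisfied at point 8.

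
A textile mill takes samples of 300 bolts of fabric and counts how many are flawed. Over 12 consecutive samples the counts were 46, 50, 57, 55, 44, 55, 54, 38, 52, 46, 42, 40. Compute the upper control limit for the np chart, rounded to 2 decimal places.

p̄ = Σdᵢ / (k·n) = 579 / (12 × 300) = 0.16083
UCL = np̄ + 3·√(np̄(1−p̄)) = 48.2500 + 3 × √(48.2500×0.83917) = 48.2500 + 3 × 6.3632 = 67.3395

67.34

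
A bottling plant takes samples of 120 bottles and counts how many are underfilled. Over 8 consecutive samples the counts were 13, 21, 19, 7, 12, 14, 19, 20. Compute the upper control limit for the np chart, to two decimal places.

p̄ = Σdᵢ / (k·n) = 125 / (8 × 120) = 0.13021
UCL = np̄ + 3·√(np̄(1−p̄)) = 15.6250 + 3 × √(15.6250×0.86979) = 15.6250 + 3 × 3.6865 = 26.6846

26.68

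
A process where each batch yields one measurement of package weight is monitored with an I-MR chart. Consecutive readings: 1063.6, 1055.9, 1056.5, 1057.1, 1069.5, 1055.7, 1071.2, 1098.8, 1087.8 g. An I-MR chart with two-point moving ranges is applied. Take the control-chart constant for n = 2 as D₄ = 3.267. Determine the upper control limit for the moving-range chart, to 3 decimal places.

Moving ranges: 7.7, 0.6, 0.6, 12.4, 13.8, 15.5, 27.6, 11.0; M̄R̄ = 89.2000 / 8 = 11.1500
UCL_MR = D₄·M̄R̄ = 3.267 × 11.1500 = 36.4271

36.427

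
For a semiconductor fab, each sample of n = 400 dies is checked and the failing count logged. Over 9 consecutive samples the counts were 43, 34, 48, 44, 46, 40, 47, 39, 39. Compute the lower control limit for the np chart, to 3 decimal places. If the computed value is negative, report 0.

p̄ = Σdᵢ / (k·n) = 380 / (9 × 400) = 0.10556
LCL = np̄ − 3·√(np̄(1−p̄)) = 42.2222 − 3 × 6.1454 = 23.7861

23.786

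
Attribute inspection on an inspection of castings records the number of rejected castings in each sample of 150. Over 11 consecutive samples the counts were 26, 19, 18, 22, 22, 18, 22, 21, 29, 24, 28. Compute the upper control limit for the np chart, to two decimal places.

35.79

p̄ = Σdᵢ / (k·n) = 249 / (11 × 150) = 0.15091
UCL = np̄ + 3·√(np̄(1−p̄)) = 22.6364 + 3 × √(22.6364×0.84909) = 22.6364 + 3 × 4.3841 = 35.7887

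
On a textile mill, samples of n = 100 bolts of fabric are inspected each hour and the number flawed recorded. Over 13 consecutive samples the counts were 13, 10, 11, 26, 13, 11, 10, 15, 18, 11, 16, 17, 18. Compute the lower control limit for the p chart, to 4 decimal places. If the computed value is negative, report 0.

0.0396

p̄ = Σdᵢ / (k·n) = 189 / (13 × 100) = 0.14538
LCL = p̄ − 3·√(p̄(1−p̄)/n) = 0.14538 − 3 × 0.03525 = 0.03964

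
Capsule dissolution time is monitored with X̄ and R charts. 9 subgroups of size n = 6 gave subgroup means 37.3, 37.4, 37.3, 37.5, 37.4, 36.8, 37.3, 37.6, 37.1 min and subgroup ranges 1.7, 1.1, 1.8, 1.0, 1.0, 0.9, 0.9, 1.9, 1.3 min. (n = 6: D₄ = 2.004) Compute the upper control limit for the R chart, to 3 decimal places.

R̄ = (1.7 + 1.1 + 1.8 + 1.0 + 1.0 + 0.9 + 0.9 + 1.9 + 1.3) / 9 = 11.6000 / 9 = 1.2889
UCL_R = D₄·R̄ = 2.004 × 1.2889 = 2.5829

2.583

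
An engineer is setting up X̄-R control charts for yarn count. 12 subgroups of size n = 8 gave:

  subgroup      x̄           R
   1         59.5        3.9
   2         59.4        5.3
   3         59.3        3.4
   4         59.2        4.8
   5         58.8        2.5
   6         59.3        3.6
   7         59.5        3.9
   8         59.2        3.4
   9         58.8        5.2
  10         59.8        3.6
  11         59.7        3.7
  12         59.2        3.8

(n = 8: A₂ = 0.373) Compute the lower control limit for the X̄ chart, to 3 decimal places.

X̄̄ = (59.5 + 59.4 + 59.3 + 59.2 + 58.8 + 59.3 + 59.5 + 59.2 + 58.8 + 59.8 + 59.7 + 59.2) / 12 = 711.7000 / 12 = 59.3083
R̄ = (3.9 + 5.3 + 3.4 + 4.8 + 2.5 + 3.6 + 3.9 + 3.4 + 5.2 + 3.6 + 3.7 + 3.8) / 12 = 47.1000 / 12 = 3.9250
LCL = X̄̄ − A₂·R̄ = 59.3083 − 0.373 × 3.9250 = 57.8443

57.844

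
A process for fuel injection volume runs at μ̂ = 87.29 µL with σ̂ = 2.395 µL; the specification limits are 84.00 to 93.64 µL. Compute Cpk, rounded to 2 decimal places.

Cpu = (USL − μ̂) / (3σ̂) = (93.64 − 87.29) / (3 × 2.395) = 0.8838; Cpl = (μ̂ − LSL) / (3σ̂) = (87.29 − 84.00) / (3 × 2.395) = 0.4579; Cpk = min(Cpu, Cpl) = 0.4579

0.46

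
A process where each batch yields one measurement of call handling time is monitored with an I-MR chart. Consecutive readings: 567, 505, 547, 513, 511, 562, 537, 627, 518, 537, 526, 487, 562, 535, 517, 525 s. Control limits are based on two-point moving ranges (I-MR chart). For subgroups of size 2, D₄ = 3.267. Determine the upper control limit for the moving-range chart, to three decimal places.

Moving ranges: 62, 42, 34, 2, 51, 25, 90, 109, 19, 11, 39, 75, 27, 18, 8; M̄R̄ = 612.0000 / 15 = 40.8000
UCL_MR = D₄·M̄R̄ = 3.267 × 40.8000 = 133.2936

133.294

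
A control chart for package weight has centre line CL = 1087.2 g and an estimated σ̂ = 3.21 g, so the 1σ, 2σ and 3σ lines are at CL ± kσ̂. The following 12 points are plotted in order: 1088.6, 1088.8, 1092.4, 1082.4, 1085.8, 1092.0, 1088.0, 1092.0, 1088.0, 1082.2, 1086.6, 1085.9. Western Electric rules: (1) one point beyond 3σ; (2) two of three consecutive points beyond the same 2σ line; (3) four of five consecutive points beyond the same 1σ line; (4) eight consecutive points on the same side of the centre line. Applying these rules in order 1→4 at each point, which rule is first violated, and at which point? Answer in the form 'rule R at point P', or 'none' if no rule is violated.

Zone of each point (C = within 1σ̂, B = 1σ̂–2σ̂, A = 2σ̂–3σ̂, * = beyond 3σ̂; sign = side of CL): 1:+C, 2:+C, 3:+B, 4:-B, 5:-C, 6:+B, 7:+C, 8:+B, 9:+C, 10:-B, 11:-C, 12:-C
No rule fires across all 12 points.

none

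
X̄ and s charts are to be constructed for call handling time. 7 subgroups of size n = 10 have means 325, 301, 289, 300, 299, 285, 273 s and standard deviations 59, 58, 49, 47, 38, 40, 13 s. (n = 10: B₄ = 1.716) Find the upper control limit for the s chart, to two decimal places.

74.52

s̄ = (59 + 58 + 49 + 47 + 38 + 40 + 13) / 7 = 43.4286
UCL_s = B₄·s̄ = 1.716 × 43.4286 = 74.5234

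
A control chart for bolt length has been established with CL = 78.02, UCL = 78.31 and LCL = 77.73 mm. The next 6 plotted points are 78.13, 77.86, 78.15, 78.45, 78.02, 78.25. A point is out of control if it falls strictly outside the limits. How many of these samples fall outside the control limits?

Compare each point to [77.73, 78.31]: sample 4 = 78.45 > UCL.

1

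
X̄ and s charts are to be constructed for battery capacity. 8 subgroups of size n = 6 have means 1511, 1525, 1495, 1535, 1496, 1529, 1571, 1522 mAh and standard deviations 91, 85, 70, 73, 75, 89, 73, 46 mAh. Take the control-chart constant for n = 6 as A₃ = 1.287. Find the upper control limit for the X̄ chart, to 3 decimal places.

1619.847

X̄̄ = (1511 + 1525 + 1495 + 1535 + 1496 + 1529 + 1571 + 1522) / 8 = 1523.0000
s̄ = (91 + 85 + 70 + 73 + 75 + 89 + 73 + 46) / 8 = 75.2500
UCL = X̄̄ + A₃·s̄ = 1523.0000 + 1.287 × 75.2500 = 1619.8467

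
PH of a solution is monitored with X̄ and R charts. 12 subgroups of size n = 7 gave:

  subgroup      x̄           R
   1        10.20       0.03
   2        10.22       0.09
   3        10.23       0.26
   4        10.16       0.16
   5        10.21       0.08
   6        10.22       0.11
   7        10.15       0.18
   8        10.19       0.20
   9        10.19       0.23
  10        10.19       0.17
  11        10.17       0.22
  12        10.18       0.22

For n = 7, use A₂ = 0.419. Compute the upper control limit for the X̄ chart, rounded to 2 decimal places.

X̄̄ = (10.20 + 10.22 + 10.23 + 10.16 + 10.21 + 10.22 + 10.15 + 10.19 + 10.19 + 10.19 + 10.17 + 10.18) / 12 = 122.3100 / 12 = 10.1925
R̄ = (0.03 + 0.09 + 0.26 + 0.16 + 0.08 + 0.11 + 0.18 + 0.20 + 0.23 + 0.17 + 0.22 + 0.22) / 12 = 1.9500 / 12 = 0.1625
UCL = X̄̄ + A₂·R̄ = 10.1925 + 0.419 × 0.1625 = 10.2606

10.26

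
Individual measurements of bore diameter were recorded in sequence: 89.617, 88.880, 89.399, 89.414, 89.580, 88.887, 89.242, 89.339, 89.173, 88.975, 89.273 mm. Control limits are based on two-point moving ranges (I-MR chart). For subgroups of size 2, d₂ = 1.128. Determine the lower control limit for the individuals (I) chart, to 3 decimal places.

X̄ = (89.617 + 88.880 + 89.399 + 89.414 + 89.580 + 88.887 + 89.242 + 89.339 + 89.173 + 88.975 + 89.273) / 11 = 89.2526
Moving ranges: 0.737, 0.519, 0.015, 0.166, 0.693, 0.355, 0.097, 0.166, 0.198, 0.298; M̄R̄ = 3.2440 / 10 = 0.3244
LCL = X̄ − 3·M̄R̄/d₂ = 89.2526 − 3 × 0.3244 / 1.128 = 88.3899

88.390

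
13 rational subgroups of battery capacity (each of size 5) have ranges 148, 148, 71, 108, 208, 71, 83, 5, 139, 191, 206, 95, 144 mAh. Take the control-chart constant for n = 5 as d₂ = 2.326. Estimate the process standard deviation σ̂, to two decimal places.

R̄ = (148 + 148 + 71 + 108 + 208 + 71 + 83 + 5 + 139 + 191 + 206 + 95 + 144) / 13 = 124.3846
σ̂ = R̄ / d₂ = 124.3846 / 2.326 = 53.4758

53.48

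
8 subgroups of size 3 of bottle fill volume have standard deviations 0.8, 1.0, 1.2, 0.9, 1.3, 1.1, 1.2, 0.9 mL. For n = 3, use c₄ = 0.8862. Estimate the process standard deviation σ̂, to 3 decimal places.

s̄ = (0.8 + 1.0 + 1.2 + 0.9 + 1.3 + 1.1 + 1.2 + 0.9) / 8 = 1.0500
σ̂ = s̄ / c₄ = 1.0500 / 0.8862 = 1.1848

1.185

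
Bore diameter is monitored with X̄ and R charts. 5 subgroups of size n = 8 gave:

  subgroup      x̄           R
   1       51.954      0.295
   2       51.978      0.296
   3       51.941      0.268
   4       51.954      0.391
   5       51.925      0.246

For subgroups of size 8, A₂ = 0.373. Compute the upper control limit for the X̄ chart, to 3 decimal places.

X̄̄ = (51.954 + 51.978 + 51.941 + 51.954 + 51.925) / 5 = 259.7520 / 5 = 51.9504
R̄ = (0.295 + 0.296 + 0.268 + 0.391 + 0.246) / 5 = 1.4960 / 5 = 0.2992
UCL = X̄̄ + A₂·R̄ = 51.9504 + 0.373 × 0.2992 = 52.0620

52.062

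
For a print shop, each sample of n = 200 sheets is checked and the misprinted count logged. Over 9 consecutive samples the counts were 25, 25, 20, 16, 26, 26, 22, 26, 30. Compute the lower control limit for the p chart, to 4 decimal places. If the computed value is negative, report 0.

p̄ = Σdᵢ / (k·n) = 216 / (9 × 200) = 0.12000
LCL = p̄ − 3·√(p̄(1−p̄)/n) = 0.12000 − 3 × 0.02298 = 0.05107

0.0511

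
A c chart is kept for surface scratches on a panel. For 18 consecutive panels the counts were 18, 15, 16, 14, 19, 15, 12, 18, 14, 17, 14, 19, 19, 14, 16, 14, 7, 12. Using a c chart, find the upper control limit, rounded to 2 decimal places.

c̄ = (18 + 15 + 16 + 14 + 19 + 15 + 12 + 18 + 14 + 17 + 14 + 19 + 19 + 14 + 16 + 14 + 7 + 12) / 18 = 273 / 18 = 15.1667
UCL = c̄ + 3√c̄ = 15.1667 + 3 × √15.1667 = 15.1667 + 3 × 3.8944 = 26.8500

26.85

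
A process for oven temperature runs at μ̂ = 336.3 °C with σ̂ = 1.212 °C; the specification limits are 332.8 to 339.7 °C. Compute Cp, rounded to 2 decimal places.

0.95

Cp = (USL − LSL) / (6σ̂) = (339.7 − 332.8) / (6 × 1.212) = 6.9000 / 7.2720 = 0.9488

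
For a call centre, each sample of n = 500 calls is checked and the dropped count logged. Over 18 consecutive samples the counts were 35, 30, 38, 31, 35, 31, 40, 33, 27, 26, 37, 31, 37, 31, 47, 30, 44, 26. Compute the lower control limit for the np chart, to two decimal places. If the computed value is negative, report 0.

p̄ = Σdᵢ / (k·n) = 609 / (18 × 500) = 0.06767
LCL = np̄ − 3·√(np̄(1−p̄)) = 33.8333 − 3 × 5.6164 = 16.9841

16.98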